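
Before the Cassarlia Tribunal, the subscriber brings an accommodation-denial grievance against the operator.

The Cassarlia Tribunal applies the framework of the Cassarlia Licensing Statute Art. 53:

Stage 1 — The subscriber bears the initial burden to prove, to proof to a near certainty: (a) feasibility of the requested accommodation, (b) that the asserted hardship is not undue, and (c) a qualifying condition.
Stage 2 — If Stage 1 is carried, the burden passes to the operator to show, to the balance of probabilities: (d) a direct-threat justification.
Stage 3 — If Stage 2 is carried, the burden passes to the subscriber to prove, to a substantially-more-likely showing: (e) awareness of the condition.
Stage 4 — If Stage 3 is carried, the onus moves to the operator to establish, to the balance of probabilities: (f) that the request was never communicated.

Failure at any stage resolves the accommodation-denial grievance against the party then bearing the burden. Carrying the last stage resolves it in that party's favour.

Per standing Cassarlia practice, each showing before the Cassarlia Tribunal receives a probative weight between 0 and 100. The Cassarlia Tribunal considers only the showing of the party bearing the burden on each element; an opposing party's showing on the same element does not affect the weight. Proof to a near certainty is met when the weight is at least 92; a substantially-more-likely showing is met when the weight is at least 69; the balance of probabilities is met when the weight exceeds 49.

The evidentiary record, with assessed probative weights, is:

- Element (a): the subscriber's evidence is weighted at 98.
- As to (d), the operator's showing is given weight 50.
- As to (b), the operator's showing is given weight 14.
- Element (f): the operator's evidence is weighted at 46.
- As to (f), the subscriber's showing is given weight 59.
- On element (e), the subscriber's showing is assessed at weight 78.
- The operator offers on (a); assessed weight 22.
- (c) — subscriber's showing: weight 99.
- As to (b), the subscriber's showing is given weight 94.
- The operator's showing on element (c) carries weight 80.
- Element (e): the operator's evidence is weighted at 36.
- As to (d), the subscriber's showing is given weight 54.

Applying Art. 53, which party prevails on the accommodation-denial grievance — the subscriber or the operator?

Stage 1 — burden on subscriber; standard: proof to a near certainty (weight is at least 92).
    (a): 98 (operator's 22 disregarded) ≥ 92 [met]
    (b): 94 (operator's 14 disregarded) ≥ 92 [met]
    (c): 99 (operator's 80 disregarded) ≥ 92 [met]
  All elements met. The burden passes to the operator.
Stage 2 — burden on operator; standard: the balance of probabilities (weight exceeds 49).
    (d): 50 (subscriber's 54 disregarded) > 49 [met]
  The operator carries Stage 2; the subscriber now bears the burden.
Stage 3 — burden on subscriber; standard: a substantially-more-likely showing (weight is at least 69).
    (e): 78 (operator's 36 disregarded) ≥ 69 [met]
  Stage 3 is satisfied; the onus moves to the operator.
Stage 4 — burden on operator; standard: the balance of probabilities (weight exceeds 49).
    (f): 46 (subscriber's 59 disregarded) ≤ 49 [not met]
  The operator does not carry Stage 4.
The subscriber prevails.

subscriber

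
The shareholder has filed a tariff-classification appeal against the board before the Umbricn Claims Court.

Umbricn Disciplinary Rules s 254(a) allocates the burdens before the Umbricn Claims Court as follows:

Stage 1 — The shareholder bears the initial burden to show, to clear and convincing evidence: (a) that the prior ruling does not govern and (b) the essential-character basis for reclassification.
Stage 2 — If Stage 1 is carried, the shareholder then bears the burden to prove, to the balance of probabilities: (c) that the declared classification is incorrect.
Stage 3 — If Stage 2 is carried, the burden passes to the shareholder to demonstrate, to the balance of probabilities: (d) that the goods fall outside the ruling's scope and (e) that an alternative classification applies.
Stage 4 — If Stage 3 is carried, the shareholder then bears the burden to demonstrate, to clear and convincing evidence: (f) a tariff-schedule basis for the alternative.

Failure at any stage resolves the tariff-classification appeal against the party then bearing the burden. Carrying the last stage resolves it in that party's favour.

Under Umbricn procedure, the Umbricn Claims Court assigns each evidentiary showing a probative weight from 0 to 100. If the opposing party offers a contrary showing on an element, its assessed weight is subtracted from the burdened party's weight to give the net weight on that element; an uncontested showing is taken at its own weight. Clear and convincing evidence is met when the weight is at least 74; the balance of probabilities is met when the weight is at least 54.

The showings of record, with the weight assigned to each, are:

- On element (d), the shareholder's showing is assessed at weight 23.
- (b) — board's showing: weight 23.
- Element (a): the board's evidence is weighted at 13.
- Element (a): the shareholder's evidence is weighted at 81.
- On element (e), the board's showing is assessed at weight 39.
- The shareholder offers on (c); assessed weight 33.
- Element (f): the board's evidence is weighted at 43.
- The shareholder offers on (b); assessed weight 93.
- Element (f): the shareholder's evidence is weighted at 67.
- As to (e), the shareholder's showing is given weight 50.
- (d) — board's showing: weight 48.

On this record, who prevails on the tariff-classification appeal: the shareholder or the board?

At Stage 1 the shareholder must meet clear and convincing evidence (weight is at least 74): on (a) the weight is 81 less the opposing 13 gives net 68, which does not reach 74, so (a) does not meet the standard; on (b) the weight is 93 less the opposing 23 gives net 70, which does not reach 74, so (b) does not meet the standard.
  Stage 1 not carried; the shareholder fails its burden.
The analysis ends at Stage 1; the board prevails.

board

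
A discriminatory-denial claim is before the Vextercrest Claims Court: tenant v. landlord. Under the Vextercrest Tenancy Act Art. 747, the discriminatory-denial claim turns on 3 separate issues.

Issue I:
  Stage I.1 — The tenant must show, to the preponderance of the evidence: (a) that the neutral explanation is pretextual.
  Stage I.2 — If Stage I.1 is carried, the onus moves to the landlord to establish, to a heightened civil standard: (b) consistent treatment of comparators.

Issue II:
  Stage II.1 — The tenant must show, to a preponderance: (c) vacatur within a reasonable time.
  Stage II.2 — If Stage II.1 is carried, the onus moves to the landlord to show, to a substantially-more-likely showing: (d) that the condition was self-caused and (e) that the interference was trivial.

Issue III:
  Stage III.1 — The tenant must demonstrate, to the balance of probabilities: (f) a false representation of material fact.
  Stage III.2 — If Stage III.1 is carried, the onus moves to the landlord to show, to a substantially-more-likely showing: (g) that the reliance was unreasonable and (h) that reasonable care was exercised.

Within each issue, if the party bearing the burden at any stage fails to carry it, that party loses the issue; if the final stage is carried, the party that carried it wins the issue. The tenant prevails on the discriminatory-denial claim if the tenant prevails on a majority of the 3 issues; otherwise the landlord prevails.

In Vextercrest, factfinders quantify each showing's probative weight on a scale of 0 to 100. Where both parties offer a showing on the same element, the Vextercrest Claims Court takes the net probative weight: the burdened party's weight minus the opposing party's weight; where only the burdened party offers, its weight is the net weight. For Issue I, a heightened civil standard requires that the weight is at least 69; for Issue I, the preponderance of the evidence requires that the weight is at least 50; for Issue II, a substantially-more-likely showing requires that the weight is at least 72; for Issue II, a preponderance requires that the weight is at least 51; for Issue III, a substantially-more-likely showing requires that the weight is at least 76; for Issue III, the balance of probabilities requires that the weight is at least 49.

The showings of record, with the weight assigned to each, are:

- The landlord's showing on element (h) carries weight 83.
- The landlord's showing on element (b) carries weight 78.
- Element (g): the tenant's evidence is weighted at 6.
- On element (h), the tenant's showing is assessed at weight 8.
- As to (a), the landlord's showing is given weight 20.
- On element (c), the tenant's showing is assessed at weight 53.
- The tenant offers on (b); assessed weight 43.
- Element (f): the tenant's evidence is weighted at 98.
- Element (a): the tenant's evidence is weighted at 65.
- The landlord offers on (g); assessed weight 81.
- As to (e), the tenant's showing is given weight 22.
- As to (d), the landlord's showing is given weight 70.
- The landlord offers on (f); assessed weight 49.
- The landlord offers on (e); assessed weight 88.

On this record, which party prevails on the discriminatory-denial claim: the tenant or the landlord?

tenant

— Issue I —
Stage I.1 (tenant, the preponderance of the evidence, weight is at least 50): (a) net 65−20=45 < 50 — fails.
  Not every element is met, so the tenant fails to carry Stage I.1.
The analysis ends at Stage I.1; the landlord prevails on this issue.
— Issue II —
At Stage II.1 the tenant must meet a preponderance (weight is at least 51): on (c) the weight is 53, which does reach 51, so (c) meets the standard.
  All elements met. The burden passes to the landlord.
At Stage II.2 the landlord must meet a substantially-more-likely showing (weight is at least 72): on (d) the weight is 70, < 72, so (d) does not meet the standard; on (e) the weight is 88 less the opposing 22 gives net 66, which does not reach 72, so (e) does not meet the standard.
  The landlord does not carry Stage II.2.
The analysis ends at Stage II.2; the tenant prevails on this issue.
— Issue III —
At Stage III.1 the tenant must meet the balance of probabilities (weight is at least 49): on (f) the weight is 98 less the opposing 49 gives net 49, ≥ 49, so (f) meets the standard.
  All elements met. The burden passes to the landlord.
At Stage III.2 the landlord must meet a substantially-more-likely showing (weight is at least 76): on (g) the weight is 81 less the opposing 6 gives net 75, which does not reach 76, so (g) does not meet the standard; on (h) the weight is 83 less the opposing 8 gives net 75, < 76, so (h) does not meet the standard.
  Not every element is met, so the landlord fails to carry Stage III.2.
The analysis ends at Stage III.2; the tenant prevails on this issue.
Per-issue: Issue I → landlord; Issue II → tenant; Issue III → tenant. The tenant must prevail on a majority of issues; overall, the tenant prevails.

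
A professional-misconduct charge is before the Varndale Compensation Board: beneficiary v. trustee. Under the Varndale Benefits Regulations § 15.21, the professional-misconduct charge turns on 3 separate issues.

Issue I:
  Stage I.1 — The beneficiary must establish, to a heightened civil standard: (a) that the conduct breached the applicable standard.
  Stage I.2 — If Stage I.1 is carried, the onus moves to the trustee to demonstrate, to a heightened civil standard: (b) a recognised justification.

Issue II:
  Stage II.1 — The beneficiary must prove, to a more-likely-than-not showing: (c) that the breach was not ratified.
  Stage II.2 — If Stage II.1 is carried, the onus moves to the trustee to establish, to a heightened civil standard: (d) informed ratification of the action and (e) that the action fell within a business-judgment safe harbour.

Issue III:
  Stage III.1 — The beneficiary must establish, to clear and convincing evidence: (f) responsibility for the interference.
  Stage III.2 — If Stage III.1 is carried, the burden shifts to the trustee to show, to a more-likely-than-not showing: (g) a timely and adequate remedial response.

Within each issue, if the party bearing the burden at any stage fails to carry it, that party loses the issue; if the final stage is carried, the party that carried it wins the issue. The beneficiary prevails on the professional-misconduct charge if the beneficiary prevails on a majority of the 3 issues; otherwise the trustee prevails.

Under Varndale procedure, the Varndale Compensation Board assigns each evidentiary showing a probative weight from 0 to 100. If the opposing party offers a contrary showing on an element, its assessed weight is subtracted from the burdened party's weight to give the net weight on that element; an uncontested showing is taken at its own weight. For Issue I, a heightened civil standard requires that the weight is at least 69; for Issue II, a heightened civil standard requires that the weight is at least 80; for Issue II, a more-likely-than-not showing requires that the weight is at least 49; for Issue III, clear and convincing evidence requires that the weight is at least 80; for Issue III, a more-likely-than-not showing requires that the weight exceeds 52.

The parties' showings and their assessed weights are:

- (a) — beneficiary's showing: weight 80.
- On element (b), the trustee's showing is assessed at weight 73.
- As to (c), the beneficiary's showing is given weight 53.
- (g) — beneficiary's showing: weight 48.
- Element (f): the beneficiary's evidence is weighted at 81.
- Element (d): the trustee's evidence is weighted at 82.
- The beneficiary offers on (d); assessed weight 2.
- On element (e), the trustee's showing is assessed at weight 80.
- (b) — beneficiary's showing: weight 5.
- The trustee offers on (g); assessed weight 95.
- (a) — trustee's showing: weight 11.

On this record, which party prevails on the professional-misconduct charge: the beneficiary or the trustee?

— Issue I —
Stage I.1 — burden on beneficiary; standard: a heightened civil standard (weight is at least 69).
    (a): 80 − 11 = 69 ≥ 69 [met]
  All elements met. The burden passes to the trustee.
Stage I.2 — burden on trustee; standard: a heightened civil standard (weight is at least 69).
    (b): 73 − 5 = 68 < 69 [not met]
  Stage I.2 not carried; the trustee fails its burden.
The analysis ends at Stage I.2; the beneficiary prevails on this issue.
— Issue II —
Stage II.1 (beneficiary, a more-likely-than-not showing, weight is at least 49): (c) 53 ≥ 49 — meets.
  Stage II.1 is satisfied; the onus moves to the trustee.
Stage II.2 (trustee, a heightened civil standard, weight is at least 80): (d) net 82−2=80 ≥ 80 — meets; (e) 80 ≥ 80 — meets.
  The trustee carries the last stage.
With every stage satisfied, the trustee prevails on this issue.
— Issue III —
Stage III.1 — burden on beneficiary; standard: clear and convincing evidence (weight is at least 80).
    (f): 81 ≥ 80 [met]
  The beneficiary carries Stage III.1; the trustee now bears the burden.
Stage III.2 — burden on trustee; standard: a more-likely-than-not showing (weight exceeds 52).
    (g): 95 − 48 = 47 ≤ 52 [not met]
  Stage III.2 not carried; the trustee fails its burden.
The analysis ends at Stage III.2; the beneficiary prevails on this issue.
Per-issue: Issue I → beneficiary; Issue II → trustee; Issue III → beneficiary. The beneficiary must prevail on a majority of issues; overall, the beneficiary prevails.

beneficiary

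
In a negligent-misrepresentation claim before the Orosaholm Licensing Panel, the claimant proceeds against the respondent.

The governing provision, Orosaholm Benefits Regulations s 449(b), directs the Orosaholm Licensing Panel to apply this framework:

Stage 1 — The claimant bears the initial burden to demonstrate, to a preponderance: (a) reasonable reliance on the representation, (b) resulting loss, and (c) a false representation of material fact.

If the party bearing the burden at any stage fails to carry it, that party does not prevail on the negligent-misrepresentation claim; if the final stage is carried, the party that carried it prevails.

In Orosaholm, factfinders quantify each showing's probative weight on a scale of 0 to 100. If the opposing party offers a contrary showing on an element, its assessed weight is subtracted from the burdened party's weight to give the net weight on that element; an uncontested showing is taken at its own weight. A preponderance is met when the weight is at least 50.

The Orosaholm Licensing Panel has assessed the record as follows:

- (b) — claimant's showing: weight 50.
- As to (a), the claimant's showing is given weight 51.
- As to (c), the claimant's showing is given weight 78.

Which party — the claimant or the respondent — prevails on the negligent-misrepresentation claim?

Stage 1 — burden on claimant; standard: a preponderance (weight is at least 50).
    (a): 51 ≥ 50 [met]
    (b): 50 ≥ 50 [met]
    (c): 78 ≥ 50 [met]
  All elements met at the final stage.
All stages carried — the claimant prevails.

claimant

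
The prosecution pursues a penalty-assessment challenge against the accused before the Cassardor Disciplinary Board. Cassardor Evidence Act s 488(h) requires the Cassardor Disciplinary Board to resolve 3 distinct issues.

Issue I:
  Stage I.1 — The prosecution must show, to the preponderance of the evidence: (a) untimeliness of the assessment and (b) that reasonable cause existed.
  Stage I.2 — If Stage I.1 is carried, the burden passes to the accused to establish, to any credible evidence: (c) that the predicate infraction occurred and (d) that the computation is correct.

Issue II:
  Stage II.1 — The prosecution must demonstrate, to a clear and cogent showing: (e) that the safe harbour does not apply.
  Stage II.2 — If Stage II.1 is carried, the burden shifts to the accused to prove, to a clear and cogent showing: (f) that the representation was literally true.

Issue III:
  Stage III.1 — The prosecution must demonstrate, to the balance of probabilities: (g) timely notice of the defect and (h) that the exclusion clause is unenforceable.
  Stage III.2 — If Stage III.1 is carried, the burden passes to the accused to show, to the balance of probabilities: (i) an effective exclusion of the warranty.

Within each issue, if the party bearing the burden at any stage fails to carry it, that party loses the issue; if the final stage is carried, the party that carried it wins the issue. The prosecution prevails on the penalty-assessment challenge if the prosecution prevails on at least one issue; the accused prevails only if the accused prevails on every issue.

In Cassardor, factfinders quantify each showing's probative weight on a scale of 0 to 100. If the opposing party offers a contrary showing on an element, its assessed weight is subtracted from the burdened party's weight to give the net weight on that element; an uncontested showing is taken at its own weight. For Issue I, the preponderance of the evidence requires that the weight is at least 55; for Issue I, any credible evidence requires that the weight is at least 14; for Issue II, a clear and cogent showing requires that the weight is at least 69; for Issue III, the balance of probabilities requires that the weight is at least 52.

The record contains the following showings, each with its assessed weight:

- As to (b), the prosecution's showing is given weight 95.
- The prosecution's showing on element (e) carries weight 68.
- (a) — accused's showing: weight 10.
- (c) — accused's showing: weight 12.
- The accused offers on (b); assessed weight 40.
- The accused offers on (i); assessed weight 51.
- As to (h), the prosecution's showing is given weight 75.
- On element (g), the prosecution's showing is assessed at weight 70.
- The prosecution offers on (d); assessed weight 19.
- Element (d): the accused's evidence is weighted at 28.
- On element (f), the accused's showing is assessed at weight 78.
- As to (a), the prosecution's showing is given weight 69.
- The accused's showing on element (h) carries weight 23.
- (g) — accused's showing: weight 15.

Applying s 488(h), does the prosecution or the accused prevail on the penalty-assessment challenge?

— Issue I —
At Stage I.1 the prosecution must meet the preponderance of the evidence (weight is at least 55): on (a) the weight is 69 less the opposing 10 gives net 59, ≥ 55, so (a) meets the standard; on (b) the weight is 95 less the opposing 40 gives net 55, ≥ 55, so (b) meets the standard.
  All elements met. The burden passes to the accused.
At Stage I.2 the accused must meet any credible evidence (weight is at least 14): on (c) the weight is 12, which does not reach 14, so (c) does not meet the standard; on (d) the weight is 28 less the opposing 19 gives net 9, which does not reach 14, so (d) does not meet the standard.
  The accused does not carry Stage I.2.
The prosecution prevails on this issue.
— Issue II —
At Stage II.1 the prosecution must meet a clear and cogent showing (weight is at least 69): on (e) the weight is 68, which does not reach 69, so (e) does not meet the standard.
  The prosecution does not carry Stage II.1.
So the accused prevails on this issue.
— Issue III —
At Stage III.1 the prosecution must meet the balance of probabilities (weight is at least 52): on (g) the weight is 70 less the opposing 15 gives net 55, which does reach 52, so (g) meets the standard; on (h) the weight is 75 less the opposing 23 gives net 52, ≥ 52, so (h) meets the standard.
  Stage III.1 carried; the burden shifts to the accused.
At Stage III.2 the accused must meet the balance of probabilities (weight is at least 52): on (i) the weight is 51, < 52, so (i) does not meet the standard.
  The accused does not carry Stage III.2.
The prosecution prevails on this issue.
Per-issue: Issue I → prosecution; Issue II → accused; Issue III → prosecution. The prosecution must prevail on at least one issue; overall, the prosecution prevails.

prosecution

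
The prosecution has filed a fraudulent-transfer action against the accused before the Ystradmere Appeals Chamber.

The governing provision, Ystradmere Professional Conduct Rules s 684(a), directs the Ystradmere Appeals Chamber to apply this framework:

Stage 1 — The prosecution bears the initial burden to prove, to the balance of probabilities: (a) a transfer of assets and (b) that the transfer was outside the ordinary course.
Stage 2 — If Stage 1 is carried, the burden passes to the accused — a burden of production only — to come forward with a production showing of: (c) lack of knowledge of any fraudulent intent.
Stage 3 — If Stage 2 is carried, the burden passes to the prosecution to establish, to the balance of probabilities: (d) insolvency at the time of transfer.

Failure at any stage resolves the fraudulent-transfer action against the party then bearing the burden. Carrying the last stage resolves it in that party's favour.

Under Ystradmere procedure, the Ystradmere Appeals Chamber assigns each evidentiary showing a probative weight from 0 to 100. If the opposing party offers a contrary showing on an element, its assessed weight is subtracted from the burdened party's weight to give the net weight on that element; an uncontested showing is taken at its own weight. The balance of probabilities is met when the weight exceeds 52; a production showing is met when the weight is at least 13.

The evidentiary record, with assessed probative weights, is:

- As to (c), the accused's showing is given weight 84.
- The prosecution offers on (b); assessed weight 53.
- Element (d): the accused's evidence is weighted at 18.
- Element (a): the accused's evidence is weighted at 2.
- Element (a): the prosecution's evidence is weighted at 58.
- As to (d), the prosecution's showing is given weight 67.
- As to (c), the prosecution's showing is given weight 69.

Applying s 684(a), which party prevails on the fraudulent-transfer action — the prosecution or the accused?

accused

Stage 1 (prosecution, the balance of probabilities, weight exceeds 52): (a) net 58−2=56 > 52 — meets; (b) 53 > 52 — meets.
  The prosecution carries Stage 1; the accused now bears the burden.
Stage 2 (accused, a production showing, weight is at least 13): (c) net 84−69=15 ≥ 13 — meets.
  The accused carries Stage 2; the prosecution now bears the burden.
Stage 3 (prosecution, the balance of probabilities, weight exceeds 52): (d) net 67−18=49 ≤ 52 — fails.
  Stage 3 not carried; the prosecution fails its burden.
The accused prevails.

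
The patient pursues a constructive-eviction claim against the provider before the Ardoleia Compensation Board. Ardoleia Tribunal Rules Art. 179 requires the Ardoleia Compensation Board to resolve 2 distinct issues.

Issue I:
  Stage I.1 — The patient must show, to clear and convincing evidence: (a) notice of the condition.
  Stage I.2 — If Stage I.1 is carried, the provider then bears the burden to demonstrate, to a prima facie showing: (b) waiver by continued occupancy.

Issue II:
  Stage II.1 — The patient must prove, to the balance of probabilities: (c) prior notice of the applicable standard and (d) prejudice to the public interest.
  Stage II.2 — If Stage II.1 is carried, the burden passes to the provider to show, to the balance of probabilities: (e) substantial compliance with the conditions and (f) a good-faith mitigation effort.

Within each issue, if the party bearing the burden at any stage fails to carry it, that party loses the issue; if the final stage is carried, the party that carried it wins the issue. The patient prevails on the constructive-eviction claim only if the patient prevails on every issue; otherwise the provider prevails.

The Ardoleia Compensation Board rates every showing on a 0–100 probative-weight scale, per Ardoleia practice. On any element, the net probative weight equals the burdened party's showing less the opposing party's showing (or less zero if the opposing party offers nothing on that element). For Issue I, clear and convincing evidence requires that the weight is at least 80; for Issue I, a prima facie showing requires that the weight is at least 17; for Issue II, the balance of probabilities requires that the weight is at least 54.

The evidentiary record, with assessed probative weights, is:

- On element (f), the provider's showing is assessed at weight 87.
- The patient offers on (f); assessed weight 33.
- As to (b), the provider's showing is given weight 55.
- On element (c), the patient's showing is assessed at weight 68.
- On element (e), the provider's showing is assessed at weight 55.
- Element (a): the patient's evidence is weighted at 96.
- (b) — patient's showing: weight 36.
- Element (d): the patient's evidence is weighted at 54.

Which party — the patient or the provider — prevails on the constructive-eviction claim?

provider

— Issue I —
Stage I.1 (patient, clear and convincing evidence, weight is at least 80): (a) 96 ≥ 80 — meets.
  The patient carries Stage I.1; the provider now bears the burden.
Stage I.2 (provider, a prima facie showing, weight is at least 17): (b) net 55−36=19 ≥ 17 — meets.
  The provider carries the last stage.
All stages carried — the provider prevails on this issue.
— Issue II —
Stage II.1 (patient, the balance of probabilities, weight is at least 54): (c) 68 ≥ 54 — meets; (d) 54 ≥ 54 — meets.
  All elements met. The burden passes to the provider.
Stage II.2 (provider, the balance of probabilities, weight is at least 54): (e) 55 ≥ 54 — meets; (f) net 87−33=54 ≥ 54 — meets.
  All elements met at the final stage.
With every stage satisfied, the provider prevails on this issue.
Per-issue: Issue I → provider; Issue II → provider. The patient must prevail on every issue; overall, the provider prevails.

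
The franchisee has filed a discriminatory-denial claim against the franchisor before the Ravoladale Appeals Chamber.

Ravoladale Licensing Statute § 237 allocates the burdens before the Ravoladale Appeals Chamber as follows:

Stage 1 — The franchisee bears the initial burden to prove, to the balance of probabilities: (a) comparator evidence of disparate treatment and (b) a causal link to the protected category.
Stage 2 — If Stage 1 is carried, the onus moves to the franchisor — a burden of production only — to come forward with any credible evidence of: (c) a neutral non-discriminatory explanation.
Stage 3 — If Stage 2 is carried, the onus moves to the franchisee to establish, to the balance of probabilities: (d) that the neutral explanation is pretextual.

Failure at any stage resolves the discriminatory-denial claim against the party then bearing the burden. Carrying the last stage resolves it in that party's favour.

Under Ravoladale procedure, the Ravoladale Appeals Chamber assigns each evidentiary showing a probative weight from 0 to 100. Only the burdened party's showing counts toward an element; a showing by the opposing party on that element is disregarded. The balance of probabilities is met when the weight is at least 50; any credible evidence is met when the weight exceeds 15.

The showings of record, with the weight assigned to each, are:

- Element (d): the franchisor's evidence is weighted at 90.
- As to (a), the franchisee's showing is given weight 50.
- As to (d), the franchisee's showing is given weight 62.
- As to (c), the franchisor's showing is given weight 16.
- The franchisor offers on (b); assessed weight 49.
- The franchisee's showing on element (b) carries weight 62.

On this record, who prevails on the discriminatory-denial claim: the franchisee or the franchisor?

Stage 1 — burden on franchisee; standard: the balance of probabilities (weight is at least 50).
    (a): 50 ≥ 50 [met]
    (b): 62 (franchisor's 49 disregarded) ≥ 50 [met]
  All elements met. The burden passes to the franchisor.
Stage 2 — burden on franchisor; standard: any credible evidence (weight exceeds 15).
    (c): 16 > 15 [met]
  Stage 2 is satisfied; the onus moves to the franchisee.
Stage 3 — burden on franchisee; standard: the balance of probabilities (weight is at least 50).
    (d): 62 (franchisor's 90 disregarded) ≥ 50 [met]
  Stage 3 carried; the final stage is satisfied.
Every stage carried; the franchisee prevails.

franchisee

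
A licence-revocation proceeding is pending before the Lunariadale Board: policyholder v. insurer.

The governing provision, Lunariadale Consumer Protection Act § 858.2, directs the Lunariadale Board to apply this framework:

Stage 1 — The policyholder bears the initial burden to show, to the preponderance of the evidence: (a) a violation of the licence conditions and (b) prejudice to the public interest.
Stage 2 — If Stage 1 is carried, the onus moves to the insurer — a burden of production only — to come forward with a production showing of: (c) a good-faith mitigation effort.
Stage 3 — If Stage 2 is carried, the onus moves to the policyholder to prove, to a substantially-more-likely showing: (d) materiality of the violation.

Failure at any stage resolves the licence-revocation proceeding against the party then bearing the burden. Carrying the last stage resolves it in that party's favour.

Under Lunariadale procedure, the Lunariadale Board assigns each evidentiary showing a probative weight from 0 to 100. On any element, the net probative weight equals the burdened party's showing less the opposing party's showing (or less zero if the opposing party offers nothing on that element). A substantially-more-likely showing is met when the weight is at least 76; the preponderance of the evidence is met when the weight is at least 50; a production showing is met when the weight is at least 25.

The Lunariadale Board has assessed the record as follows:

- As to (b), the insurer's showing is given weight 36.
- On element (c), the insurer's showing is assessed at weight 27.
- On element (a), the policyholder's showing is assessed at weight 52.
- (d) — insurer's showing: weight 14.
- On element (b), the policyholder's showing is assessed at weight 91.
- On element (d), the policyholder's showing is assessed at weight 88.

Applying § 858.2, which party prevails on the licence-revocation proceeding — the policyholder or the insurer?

Stage 1 (policyholder, the preponderance of the evidence, weight is at least 50): (a) 52 ≥ 50 — meets; (b) net 91−36=55 ≥ 50 — meets.
  The policyholder carries Stage 1; the insurer now bears the burden.
Stage 2 (insurer, a production showing, weight is at least 25): (c) 27 ≥ 25 — meets.
  Stage 2 carried; the burden shifts to the policyholder.
Stage 3 (policyholder, a substantially-more-likely showing, weight is at least 76): (d) net 88−14=74 < 76 — fails.
  Not every element is met, so the policyholder fails to carry Stage 3.
The analysis ends at Stage 3; the insurer prevails.

insurer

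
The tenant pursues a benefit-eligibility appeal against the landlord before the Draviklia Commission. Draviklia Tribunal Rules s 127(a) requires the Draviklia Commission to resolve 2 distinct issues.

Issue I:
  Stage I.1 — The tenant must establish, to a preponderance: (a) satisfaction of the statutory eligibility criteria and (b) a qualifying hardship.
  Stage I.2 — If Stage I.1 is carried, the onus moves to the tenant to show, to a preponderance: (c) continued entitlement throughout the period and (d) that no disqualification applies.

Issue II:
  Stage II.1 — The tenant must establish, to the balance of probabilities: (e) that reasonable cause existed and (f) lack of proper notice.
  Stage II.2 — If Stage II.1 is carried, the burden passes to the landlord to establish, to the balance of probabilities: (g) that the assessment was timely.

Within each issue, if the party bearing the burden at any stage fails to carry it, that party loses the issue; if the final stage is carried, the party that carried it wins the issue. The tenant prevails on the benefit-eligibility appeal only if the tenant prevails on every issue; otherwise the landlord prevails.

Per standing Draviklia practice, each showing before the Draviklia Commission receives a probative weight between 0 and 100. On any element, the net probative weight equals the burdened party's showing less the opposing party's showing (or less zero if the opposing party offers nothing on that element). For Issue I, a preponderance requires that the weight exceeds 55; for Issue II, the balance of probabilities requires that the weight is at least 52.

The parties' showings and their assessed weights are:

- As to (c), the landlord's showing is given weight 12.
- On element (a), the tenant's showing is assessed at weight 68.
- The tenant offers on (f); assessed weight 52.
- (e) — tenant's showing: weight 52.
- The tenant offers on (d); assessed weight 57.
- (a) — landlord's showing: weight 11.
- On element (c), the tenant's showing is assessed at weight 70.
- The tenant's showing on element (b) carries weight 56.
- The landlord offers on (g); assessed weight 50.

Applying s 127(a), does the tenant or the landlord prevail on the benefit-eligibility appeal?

— Issue I —
At Stage I.1 the tenant must meet a preponderance (weight exceeds 55): on (a) the weight is 68 less the opposing 11 gives net 57, which does exceed 55, so (a) meets the standard; on (b) the weight is 56, > 55, so (b) meets the standard.
  All elements met. The tenant retains the burden for Stage I.2.
At Stage I.2 the tenant must meet a preponderance (weight exceeds 55): on (c) the weight is 70 less the opposing 12 gives net 58, which does exceed 55, so (c) meets the standard; on (d) the weight is 57, > 55, so (d) meets the standard.
  All elements met at the final stage.
All stages carried — the tenant prevails on this issue.
— Issue II —
Stage II.1 — burden on tenant; standard: the balance of probabilities (weight is at least 52).
    (e): 52 ≥ 52 [met]
    (f): 52 ≥ 52 [met]
  Stage II.1 carried; the burden shifts to the landlord.
Stage II.2 — burden on landlord; standard: the balance of probabilities (weight is at least 52).
    (g): 50 < 52 [not met]
  Stage II.2 not carried; the landlord fails its burden.
The analysis ends at Stage II.2; the tenant prevails on this issue.
Per-issue: Issue I → tenant; Issue II → tenant. The tenant must prevail on every issue; overall, the tenant prevails.

tenant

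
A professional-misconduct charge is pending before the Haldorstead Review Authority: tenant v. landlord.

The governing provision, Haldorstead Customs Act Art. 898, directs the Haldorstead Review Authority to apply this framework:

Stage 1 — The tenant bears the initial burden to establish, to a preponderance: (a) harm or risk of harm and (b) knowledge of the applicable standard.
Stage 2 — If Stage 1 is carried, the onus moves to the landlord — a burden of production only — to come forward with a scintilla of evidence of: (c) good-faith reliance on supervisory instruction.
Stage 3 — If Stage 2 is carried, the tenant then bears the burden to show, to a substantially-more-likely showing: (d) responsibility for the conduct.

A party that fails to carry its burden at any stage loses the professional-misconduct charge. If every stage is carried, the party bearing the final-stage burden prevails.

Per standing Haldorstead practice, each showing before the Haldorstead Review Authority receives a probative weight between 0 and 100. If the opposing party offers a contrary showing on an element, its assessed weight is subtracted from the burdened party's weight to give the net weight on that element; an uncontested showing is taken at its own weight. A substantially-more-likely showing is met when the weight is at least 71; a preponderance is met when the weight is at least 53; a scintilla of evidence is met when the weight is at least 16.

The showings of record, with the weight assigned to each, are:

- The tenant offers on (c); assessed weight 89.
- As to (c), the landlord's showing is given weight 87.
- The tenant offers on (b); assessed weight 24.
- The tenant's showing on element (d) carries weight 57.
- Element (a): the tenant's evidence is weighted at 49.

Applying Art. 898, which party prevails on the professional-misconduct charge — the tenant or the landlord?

landlord

Stage 1 (tenant, a preponderance, weight is at least 53): (a) 49 < 53 — fails; (b) 24 < 53 — fails.
  Stage 1 not carried; the tenant fails its burden.
The landlord prevails.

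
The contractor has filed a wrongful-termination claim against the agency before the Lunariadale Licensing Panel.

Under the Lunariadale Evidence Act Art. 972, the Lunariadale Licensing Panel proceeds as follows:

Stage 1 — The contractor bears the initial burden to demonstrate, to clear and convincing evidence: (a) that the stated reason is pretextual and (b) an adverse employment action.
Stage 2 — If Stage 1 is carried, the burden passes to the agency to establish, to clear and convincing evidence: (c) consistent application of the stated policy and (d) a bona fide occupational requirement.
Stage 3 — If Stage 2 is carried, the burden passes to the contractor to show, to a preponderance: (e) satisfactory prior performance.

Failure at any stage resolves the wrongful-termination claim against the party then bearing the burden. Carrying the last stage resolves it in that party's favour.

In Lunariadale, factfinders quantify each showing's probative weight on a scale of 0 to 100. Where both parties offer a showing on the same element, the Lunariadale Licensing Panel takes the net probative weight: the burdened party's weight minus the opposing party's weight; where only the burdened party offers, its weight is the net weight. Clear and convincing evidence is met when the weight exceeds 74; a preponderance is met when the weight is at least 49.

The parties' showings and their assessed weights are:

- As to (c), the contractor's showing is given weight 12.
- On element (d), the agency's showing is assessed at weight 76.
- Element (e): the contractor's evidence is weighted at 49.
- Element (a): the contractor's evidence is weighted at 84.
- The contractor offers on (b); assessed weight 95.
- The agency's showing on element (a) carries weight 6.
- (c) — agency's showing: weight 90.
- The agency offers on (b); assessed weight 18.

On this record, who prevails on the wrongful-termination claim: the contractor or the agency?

contractor

Stage 1 (contractor, clear and convincing evidence, weight exceeds 74): (a) net 84−6=78 > 74 — meets; (b) net 95−18=77 > 74 — meets.
  Stage 1 carried; the burden shifts to the agency.
Stage 2 (agency, clear and convincing evidence, weight exceeds 74): (c) net 90−12=78 > 74 — meets; (d) 76 > 74 — meets.
  Stage 2 carried; the burden shifts to the contractor.
Stage 3 (contractor, a preponderance, weight is at least 49): (e) 49 ≥ 49 — meets.
  The contractor carries the last stage.
With every stage satisfied, the contractor prevails.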